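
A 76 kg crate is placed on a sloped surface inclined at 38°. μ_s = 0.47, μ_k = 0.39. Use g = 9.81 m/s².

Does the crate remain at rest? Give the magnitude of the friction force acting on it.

f ≈ 229 N

N = m g cos θ = 588 N.
Down-slope weight component: m g sin θ = 459 N.
μ_s N = 276 N.
459 > 276 N, so it slides; kinetic friction f = μ_k N = 0.39×588 = 229 N.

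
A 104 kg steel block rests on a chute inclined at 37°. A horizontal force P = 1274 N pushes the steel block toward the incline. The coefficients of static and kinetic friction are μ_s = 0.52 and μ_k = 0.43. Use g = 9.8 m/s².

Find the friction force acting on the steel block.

f ≈ 404 N (down the incline)

Normal direction: N = m g cos θ + P sin θ = 1581 N.
Parallel to the incline: P cos θ − m g sin θ = 1017 − 613.4 = 404.1 N; the friction needed to balance this is 404.1 N acting down the slope.
The limit of static friction is μ_s N = 822 N.
Since 404.1 N is within the 822 N limit, the steel block stays put and friction is exactly 404 N.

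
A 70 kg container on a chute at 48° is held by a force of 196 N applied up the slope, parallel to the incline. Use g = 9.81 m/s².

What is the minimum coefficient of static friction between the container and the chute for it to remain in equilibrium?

μ_s,min ≈ 0.684

N = m g cos θ = 459.5 N.
Friction must make up the shortfall along the incline: f = m g sin θ − P = 510.3 − 196 = 314.3 N.
At the threshold f = μ_s N, so μ_s,min = 314.3/459.5 = 0.684.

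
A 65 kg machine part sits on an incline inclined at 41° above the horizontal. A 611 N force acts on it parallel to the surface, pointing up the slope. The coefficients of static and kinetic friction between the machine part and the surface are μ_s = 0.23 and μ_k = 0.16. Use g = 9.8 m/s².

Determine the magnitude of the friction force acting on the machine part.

Perpendicular to the surface, N = m g cos θ = 65·9.8·cos 41° = 480.8 N.
For equilibrium along the incline the friction force must supply f = m g sin θ − P = 417.9 − 611 = -193.1 N (positive meaning up-slope).
Maximum static friction available: μ_s N = 0.23 × 480.8 = 110.6 N.
|-193.1| exceeds 110.6 N, so the machine part slips up-slope; friction is kinetic, f = μ_k N = 0.16×480.8 = 76.9 N.

f ≈ 76.9 N (down the incline)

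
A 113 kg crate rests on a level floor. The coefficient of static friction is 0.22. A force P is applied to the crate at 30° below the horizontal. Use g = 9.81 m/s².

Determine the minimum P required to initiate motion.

P ≈ 323 N

N = m g + P sin α (the push presses the crate into the level floor).
At impending slip, P cos α = μ_s N = μ_s (m g + P sin α).
Solving: P (cos α − μ_s sin α) = μ_s m g → P = 0.22×1110/(cos 30° − 0.22 sin 30°) = 244/0.756 = 323 N.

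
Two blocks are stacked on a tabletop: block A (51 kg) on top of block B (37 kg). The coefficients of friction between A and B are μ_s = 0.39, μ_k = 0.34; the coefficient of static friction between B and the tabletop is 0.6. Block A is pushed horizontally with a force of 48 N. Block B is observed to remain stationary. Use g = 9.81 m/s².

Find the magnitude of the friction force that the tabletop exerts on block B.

f ≈ 48 N

Normal force at the A–B interface: N₁ = m_A g = 500.3 N.
So the A–B interface can sustain at most μ_s N₁ = 195.1 N of static friction.
Since P = 48 N ≤ 195.1 N, A does not slip on B; friction on A equals P = 48 N.
B experiences an equal 48 N forward from A (third law). B is in equilibrium, so the floor supplies f₂ = 48 N of static friction (limit μ_s(m_A+m_B)g = 518 N, not exceeded).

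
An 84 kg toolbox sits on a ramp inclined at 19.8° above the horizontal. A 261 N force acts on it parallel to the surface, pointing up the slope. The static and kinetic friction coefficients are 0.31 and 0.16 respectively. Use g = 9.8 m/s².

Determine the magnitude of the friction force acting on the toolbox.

Normal force: N = m g cos θ = 84 × 9.8 × cos 19.8° = 774.5 N.
For equilibrium along the incline the friction force must supply f = m g sin θ − P = 278.8 − 261 = 17.85 N (positive meaning up-slope).
Static friction can supply at most μ_s N = 240.1 N.
Since |17.85| ≤ 240.1 N, static friction is sufficient; f equals the required value, not μ_s N.

f ≈ 17.8 N (up the incline)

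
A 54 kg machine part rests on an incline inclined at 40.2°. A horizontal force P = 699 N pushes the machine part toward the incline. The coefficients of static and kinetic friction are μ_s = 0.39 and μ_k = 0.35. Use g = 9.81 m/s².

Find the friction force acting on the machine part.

Resolve perpendicular to the incline: N = m g cos θ + P sin θ = 54×9.81×cos 40.2° + 699×sin 40.2° = 855.8 N.
Parallel to the incline: P cos θ − m g sin θ = 533.9 − 341.9 = 192 N; the friction needed to balance this is 192 N acting down the slope.
The limit of static friction is μ_s N = 333.8 N.
|f_req| = 192 ≤ 333.8 N → the machine part is in equilibrium; friction equals the required value.

f ≈ 192 N (down the incline)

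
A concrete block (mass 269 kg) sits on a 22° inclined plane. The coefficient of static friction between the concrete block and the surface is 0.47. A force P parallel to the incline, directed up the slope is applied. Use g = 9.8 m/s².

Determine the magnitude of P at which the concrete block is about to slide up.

At impending motion up the slope, friction acts down-slope at its limit: f = μ_s N.
P is parallel to the surface, so N = m g cos θ = 2440 N.
Along the incline: P = m g sin θ + μ_s N = 988 + 0.47×2440 = 2140 N.

P ≈ 2140 N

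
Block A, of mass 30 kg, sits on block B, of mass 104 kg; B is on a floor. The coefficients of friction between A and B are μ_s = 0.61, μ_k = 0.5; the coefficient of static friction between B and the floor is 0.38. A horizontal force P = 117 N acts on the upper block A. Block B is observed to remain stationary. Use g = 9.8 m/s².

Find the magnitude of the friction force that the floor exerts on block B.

Normal force at the A–B interface: N₁ = m_A g = 294 N.
So the A–B interface can sustain at most μ_s N₁ = 179.3 N of static friction.
Since P = 117 N ≤ 179.3 N, A does not slip on B; friction on A equals P = 117 N.
By Newton's third law B feels 117 N forward from A. With B stationary, the floor's static friction on B balances it: f₂ = 117 N (well within μ_s(m_A+m_B)g = 499 N).

f ≈ 117 N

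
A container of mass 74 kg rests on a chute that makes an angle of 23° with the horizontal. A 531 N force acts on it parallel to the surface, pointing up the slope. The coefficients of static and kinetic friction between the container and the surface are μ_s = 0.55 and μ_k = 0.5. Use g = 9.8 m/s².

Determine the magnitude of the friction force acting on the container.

f ≈ 248 N (down the incline)

The normal reaction is N = m g cos θ = 667.6 N.
For equilibrium along the incline the friction force must supply f = m g sin θ − P = 283.4 − 531 = -247.6 N (positive meaning up-slope).
Static friction can supply at most μ_s N = 367.2 N.
Since |-247.6| ≤ 367.2 N, no slip — friction simply equals what equilibrium demands.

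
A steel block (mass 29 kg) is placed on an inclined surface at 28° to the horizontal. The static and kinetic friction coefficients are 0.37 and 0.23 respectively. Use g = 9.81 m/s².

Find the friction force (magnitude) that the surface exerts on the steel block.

Perpendicular to the surface, N = m g cos θ = 29·9.81·cos 28° = 251.2 N.
For equilibrium along the incline, friction must balance the weight component: f = m g sin θ = 133.6 N up the slope.
Maximum static friction available: μ_s N = 0.37 × 251.2 = 92.94 N.
|133.6| exceeds 92.94 N, so the steel block slips down-slope; friction is kinetic, f = μ_k N = 0.23×251.2 = 57.8 N.

f ≈ 57.8 N (up the incline)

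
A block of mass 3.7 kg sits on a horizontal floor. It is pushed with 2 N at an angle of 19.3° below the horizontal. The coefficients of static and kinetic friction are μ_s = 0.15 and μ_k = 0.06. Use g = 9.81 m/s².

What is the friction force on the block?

N = m g + P sin α = 36.3 + 2×sin 19.3° = 36.96 N.
For equilibrium, f = P cos α = 2×cos 19.3° = 1.888 N.
μ_s N = 0.15 × 36.96 = 5.544 N.
Since 1.888 N does not exceed the limit, the block stays at rest and f = 1.89 N.

f ≈ 1.89 N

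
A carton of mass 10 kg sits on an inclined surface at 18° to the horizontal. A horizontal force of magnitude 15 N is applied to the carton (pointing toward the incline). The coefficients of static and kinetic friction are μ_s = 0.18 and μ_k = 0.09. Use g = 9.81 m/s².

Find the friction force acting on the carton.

Normal direction: N = m g cos θ + P sin θ = 97.93 N.
Parallel to the incline: P cos θ − m g sin θ = 14.27 − 30.31 = -16.05 N; the friction needed to balance this is 16.05 N acting up the slope.
Maximum static friction: μ_s N = 0.18 × 97.93 = 17.63 N.
|f_req| = 16.05 ≤ 17.63 N → the carton is in equilibrium; friction equals the required value.

f ≈ 16 N (up the incline)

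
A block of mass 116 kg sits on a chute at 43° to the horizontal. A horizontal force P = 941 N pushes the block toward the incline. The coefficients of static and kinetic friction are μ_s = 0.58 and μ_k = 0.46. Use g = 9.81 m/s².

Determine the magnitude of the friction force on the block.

f ≈ 87.9 N (up the incline)

The horizontal push has a component P sin θ into the surface, so N = m g cos θ + P sin θ = 832.3 + 641.8 = 1474 N.
Parallel to the incline: P cos θ − m g sin θ = 688.2 − 776.1 = -87.88 N; the friction needed to balance this is 87.88 N acting up the slope.
Maximum static friction: μ_s N = 0.58 × 1474 = 854.9 N.
Since 87.88 N is within the 854.9 N limit, the block stays put and friction is exactly 87.9 N.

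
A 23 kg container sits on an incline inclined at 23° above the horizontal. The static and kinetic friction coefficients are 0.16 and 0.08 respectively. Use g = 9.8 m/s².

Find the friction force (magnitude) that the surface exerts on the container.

f ≈ 16.6 N (up the incline)

Normal force: N = m g cos θ = 23 × 9.8 × cos 23° = 207.5 N.
Along the slope the weight component is m g sin θ = 88.07 N; friction must supply exactly this, acting up-slope.
Maximum static friction available: μ_s N = 0.16 × 207.5 = 33.2 N.
|88.07| exceeds 33.2 N, so the container slips down-slope; friction is kinetic, f = μ_k N = 0.08×207.5 = 16.6 N.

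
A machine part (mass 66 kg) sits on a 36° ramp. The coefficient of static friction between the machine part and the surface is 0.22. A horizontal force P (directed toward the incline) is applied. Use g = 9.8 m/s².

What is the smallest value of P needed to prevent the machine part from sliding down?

The machine part tends to slide down (tan θ > μ_s), so at the point of impending slip friction acts up-slope at its limit: f = μ_s N.
Perpendicular to the incline: N = m g cos θ + P sin θ.
Along the incline: P cos θ + μ_s N = m g sin θ, i.e. P cos θ + μ_s (m g cos θ + P sin θ) = m g sin θ.
Solving, P (cos θ + μ_s sin θ) = m g (sin θ − μ_s cos θ), so P = 647×0.4098/0.9383 = 282 N.

P_min ≈ 282 N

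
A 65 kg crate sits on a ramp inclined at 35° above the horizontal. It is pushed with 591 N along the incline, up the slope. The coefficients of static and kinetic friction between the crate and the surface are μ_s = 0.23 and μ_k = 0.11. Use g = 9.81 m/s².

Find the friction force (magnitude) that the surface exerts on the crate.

f ≈ 57.5 N (down the incline)

The normal reaction is N = m g cos θ = 522.3 N.
For equilibrium along the incline the friction force must supply f = m g sin θ − P = 365.7 − 591 = -225.3 N (positive meaning up-slope).
Static friction can supply at most μ_s N = 120.1 N.
Since |-225.3| > 120.1 N, static friction cannot hold it; the crate slides up the incline and kinetic friction applies: f = μ_k N = 0.11 × 522.3 = 57.5 N.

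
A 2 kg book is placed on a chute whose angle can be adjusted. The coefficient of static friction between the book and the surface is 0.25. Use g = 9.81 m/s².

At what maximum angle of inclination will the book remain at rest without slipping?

At the slip threshold, m g sin θ = μ_s · m g cos θ, so tan θ = μ_s.
θ_max = arctan(0.25) = 14°.

θ_max ≈ 14°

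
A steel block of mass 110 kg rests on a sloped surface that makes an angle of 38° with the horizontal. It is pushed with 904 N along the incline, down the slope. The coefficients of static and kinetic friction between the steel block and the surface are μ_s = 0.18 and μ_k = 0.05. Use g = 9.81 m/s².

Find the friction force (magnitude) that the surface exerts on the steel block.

f ≈ 42.5 N (up the incline)

Perpendicular to the surface, N = m g cos θ = 110·9.81·cos 38° = 850.3 N.
The friction needed for equilibrium is m g sin θ + P = 664.4 + 904 = 1568 N, measured positive up-slope.
The static-friction ceiling is μ_s N = 0.18 × 850.3 = 153.1 N.
|1568| exceeds 153.1 N, so the steel block slips down-slope; friction is kinetic, f = μ_k N = 0.05×850.3 = 42.5 N.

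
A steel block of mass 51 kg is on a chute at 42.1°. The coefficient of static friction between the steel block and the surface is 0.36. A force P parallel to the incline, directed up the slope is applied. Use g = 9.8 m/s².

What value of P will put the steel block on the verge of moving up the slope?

P ≈ 469 N

At impending motion up the slope, friction acts down-slope at its limit: f = μ_s N.
P is parallel to the surface, so N = m g cos θ = 371 N.
Along the incline: P = m g sin θ + μ_s N = 335 + 0.36×371 = 469 N.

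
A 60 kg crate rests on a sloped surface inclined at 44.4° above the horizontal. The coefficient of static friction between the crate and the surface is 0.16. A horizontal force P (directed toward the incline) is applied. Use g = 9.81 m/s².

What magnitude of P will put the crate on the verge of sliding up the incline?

P ≈ 795 N

At impending motion up the slope, friction acts down-slope at its limit: f = μ_s N.
Perpendicular to the incline: N = m g cos θ + P sin θ.
Along the incline: P cos θ = m g sin θ + μ_s N = m g sin θ + μ_s (m g cos θ + P sin θ).
Solving, P (cos θ − μ_s sin θ) = m g (sin θ + μ_s cos θ), so P = 60×9.81×(sin 44.4° + 0.16 cos 44.4°)/(cos 44.4° − 0.16 sin 44.4°) = 589×0.814/0.6025 = 795 N.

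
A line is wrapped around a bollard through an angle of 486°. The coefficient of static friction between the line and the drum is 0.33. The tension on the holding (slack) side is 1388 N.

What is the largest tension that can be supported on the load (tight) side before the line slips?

At impending slip the capstan equation gives T₂/T₁ = e^{μβ} with β in radians.
β = 486° × π/180 = 8.482 rad.
e^{μβ} = e^{0.33×8.482} = 16.43.
T₂ = T₁ · e^{μβ} = 1388 × 16.43 = 22800 N.

T_max ≈ 22800 N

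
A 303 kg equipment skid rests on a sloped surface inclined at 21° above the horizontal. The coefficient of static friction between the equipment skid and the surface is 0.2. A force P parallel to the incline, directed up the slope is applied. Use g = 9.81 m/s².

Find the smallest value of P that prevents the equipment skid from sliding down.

The equipment skid tends to slide down (tan θ > μ_s), so at the point of impending slip friction acts up-slope at its limit: f = μ_s N.
P is parallel to the surface, so N = m g cos θ = 2780 N.
Along the incline: P + μ_s N = m g sin θ, so P = 1070 − 0.2×2780 = 510 N.

P_min ≈ 510 N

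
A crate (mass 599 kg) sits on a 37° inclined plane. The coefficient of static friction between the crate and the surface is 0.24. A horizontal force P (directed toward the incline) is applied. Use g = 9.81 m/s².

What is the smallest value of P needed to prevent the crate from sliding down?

P_min ≈ 2560 N

The crate tends to slide down (tan θ > μ_s), so at the point of impending slip friction acts up-slope at its limit: f = μ_s N.
Perpendicular to the incline: N = m g cos θ + P sin θ.
Along the incline: P cos θ + μ_s N = m g sin θ, i.e. P cos θ + μ_s (m g cos θ + P sin θ) = m g sin θ.
Solving, P (cos θ + μ_s sin θ) = m g (sin θ − μ_s cos θ), so P = 5880×0.4101/0.9431 = 2560 N.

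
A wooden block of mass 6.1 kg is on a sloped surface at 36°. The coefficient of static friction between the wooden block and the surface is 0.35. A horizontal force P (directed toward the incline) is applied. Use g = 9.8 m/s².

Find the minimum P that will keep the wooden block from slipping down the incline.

The wooden block tends to slide down (tan θ > μ_s), so at the point of impending slip friction acts up-slope at its limit: f = μ_s N.
Perpendicular to the incline: N = m g cos θ + P sin θ.
Along the incline: P cos θ + μ_s N = m g sin θ, i.e. P cos θ + μ_s (m g cos θ + P sin θ) = m g sin θ.
Solving, P (cos θ + μ_s sin θ) = m g (sin θ − μ_s cos θ), so P = 59.8×0.3046/1.015 = 17.9 N.

P_min ≈ 17.9 N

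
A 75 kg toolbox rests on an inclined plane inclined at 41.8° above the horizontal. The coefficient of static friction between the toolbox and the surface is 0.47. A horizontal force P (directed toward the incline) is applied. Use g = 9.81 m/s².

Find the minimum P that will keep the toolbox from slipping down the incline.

P_min ≈ 220 N

The toolbox tends to slide down (tan θ > μ_s), so at the point of impending slip friction acts up-slope at its limit: f = μ_s N.
Perpendicular to the incline: N = m g cos θ + P sin θ.
Along the incline: P cos θ + μ_s N = m g sin θ, i.e. P cos θ + μ_s (m g cos θ + P sin θ) = m g sin θ.
Solving, P (cos θ + μ_s sin θ) = m g (sin θ − μ_s cos θ), so P = 736×0.3162/1.059 = 220 N.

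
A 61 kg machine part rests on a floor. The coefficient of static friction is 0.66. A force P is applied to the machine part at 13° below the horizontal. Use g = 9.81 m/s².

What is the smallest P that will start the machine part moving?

N = m g + P sin α (the push presses the machine part into the floor).
At impending slip, P cos α = μ_s N = μ_s (m g + P sin α).
Solving: P (cos α − μ_s sin α) = μ_s m g → P = 0.66×598/(cos 13° − 0.66 sin 13°) = 395/0.8259 = 478 N.

P ≈ 478 N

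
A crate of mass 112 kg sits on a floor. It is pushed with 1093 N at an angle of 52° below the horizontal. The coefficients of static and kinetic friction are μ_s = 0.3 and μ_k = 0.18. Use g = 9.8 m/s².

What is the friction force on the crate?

N = m g + P sin α = 1098 + 1093×sin 52° = 1959 N.
For equilibrium, f = P cos α = 1093×cos 52° = 672.9 N.
μ_s N = 0.3 × 1959 = 587.7 N.
The required friction exceeds μ_s N, so the crate moves and f = μ_k N = 353 N.

f ≈ 353 N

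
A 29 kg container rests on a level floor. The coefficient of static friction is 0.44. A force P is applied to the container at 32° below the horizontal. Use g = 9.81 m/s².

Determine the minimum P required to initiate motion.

N = m g + P sin α (the push presses the container into the level floor).
At impending slip, P cos α = μ_s N = μ_s (m g + P sin α).
Solving: P (cos α − μ_s sin α) = μ_s m g → P = 0.44×284/(cos 32° − 0.44 sin 32°) = 125/0.6149 = 204 N.

P ≈ 204 N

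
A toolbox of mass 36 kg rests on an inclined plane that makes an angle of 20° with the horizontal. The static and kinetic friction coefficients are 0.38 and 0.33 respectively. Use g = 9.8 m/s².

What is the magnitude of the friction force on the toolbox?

Normal force: N = m g cos θ = 36 × 9.8 × cos 20° = 331.5 N.
Along the slope the weight component is m g sin θ = 120.7 N; friction must supply exactly this, acting up-slope.
The static-friction ceiling is μ_s N = 0.38 × 331.5 = 126 N.
Since |120.7| ≤ 126 N, static friction is sufficient; f equals the required value, not μ_s N.

f ≈ 121 N (up the incline)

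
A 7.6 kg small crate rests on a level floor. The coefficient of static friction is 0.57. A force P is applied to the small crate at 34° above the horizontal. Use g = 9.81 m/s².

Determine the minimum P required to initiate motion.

N = m g − P sin α (the pull lifts the small crate).
At impending slip, P cos α = μ_s N = μ_s (m g − P sin α).
Solving: P (cos α + μ_s sin α) = μ_s m g → P = 0.57×74.6/(cos 34° + 0.57 sin 34°) = 42.5/1.148 = 37 N.

P ≈ 37 N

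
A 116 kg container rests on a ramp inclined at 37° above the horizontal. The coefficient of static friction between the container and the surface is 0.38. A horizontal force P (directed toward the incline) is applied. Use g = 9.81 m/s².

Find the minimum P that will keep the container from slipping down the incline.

P_min ≈ 330 N

The container tends to slide down (tan θ > μ_s), so at the point of impending slip friction acts up-slope at its limit: f = μ_s N.
Perpendicular to the incline: N = m g cos θ + P sin θ.
Along the incline: P cos θ + μ_s N = m g sin θ, i.e. P cos θ + μ_s (m g cos θ + P sin θ) = m g sin θ.
Solving, P (cos θ + μ_s sin θ) = m g (sin θ − μ_s cos θ), so P = 1140×0.2983/1.027 = 330 N.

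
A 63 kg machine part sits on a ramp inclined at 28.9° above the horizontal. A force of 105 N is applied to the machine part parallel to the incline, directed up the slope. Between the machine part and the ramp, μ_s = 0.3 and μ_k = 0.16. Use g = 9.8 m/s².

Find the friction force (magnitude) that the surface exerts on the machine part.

The normal reaction is N = m g cos θ = 540.5 N.
Parallel to the incline, ΣF = 0 gives f = m g sin θ − P = 298.4 − 105 = 193.4 N (up-slope positive).
Maximum static friction available: μ_s N = 0.3 × 540.5 = 162.2 N.
|193.4| exceeds 162.2 N, so the machine part slips down-slope; friction is kinetic, f = μ_k N = 0.16×540.5 = 86.5 N.

f ≈ 86.5 N (up the incline)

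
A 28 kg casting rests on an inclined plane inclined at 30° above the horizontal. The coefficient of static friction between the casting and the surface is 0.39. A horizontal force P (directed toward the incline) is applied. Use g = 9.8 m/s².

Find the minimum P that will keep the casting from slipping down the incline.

The casting tends to slide down (tan θ > μ_s), so at the point of impending slip friction acts up-slope at its limit: f = μ_s N.
Perpendicular to the incline: N = m g cos θ + P sin θ.
Along the incline: P cos θ + μ_s N = m g sin θ, i.e. P cos θ + μ_s (m g cos θ + P sin θ) = m g sin θ.
Solving, P (cos θ + μ_s sin θ) = m g (sin θ − μ_s cos θ), so P = 274×0.1623/1.061 = 42 N.

P_min ≈ 42 N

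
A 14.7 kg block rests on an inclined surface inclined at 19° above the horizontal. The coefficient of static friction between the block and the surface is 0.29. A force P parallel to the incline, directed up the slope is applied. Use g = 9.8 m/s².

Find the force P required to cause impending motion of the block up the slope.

P ≈ 86.4 N

At impending motion up the slope, friction acts down-slope at its limit: f = μ_s N.
P is parallel to the surface, so N = m g cos θ = 136 N.
Along the incline: P = m g sin θ + μ_s N = 46.9 + 0.29×136 = 86.4 N.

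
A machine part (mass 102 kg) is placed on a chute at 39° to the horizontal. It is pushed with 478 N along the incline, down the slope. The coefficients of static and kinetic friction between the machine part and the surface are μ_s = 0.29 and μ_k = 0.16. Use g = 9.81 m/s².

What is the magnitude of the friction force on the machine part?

f ≈ 124 N (up the incline)

Perpendicular to the surface, N = m g cos θ = 102·9.81·cos 39° = 777.6 N.
For equilibrium along the incline the friction force must supply f = m g sin θ + P = 629.7 + 478 = 1108 N (positive meaning up-slope).
Static friction can supply at most μ_s N = 225.5 N.
|1108| exceeds 225.5 N, so the machine part slips down-slope; friction is kinetic, f = μ_k N = 0.16×777.6 = 124 N.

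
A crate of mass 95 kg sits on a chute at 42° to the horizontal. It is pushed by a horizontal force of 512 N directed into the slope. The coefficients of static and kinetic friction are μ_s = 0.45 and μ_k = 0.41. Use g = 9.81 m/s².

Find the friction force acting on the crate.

f ≈ 243 N (up the incline)

Normal direction: N = m g cos θ + P sin θ = 1035 N.
Parallel to the incline: P cos θ − m g sin θ = 380.5 − 623.6 = -243.1 N; the friction needed to balance this is 243.1 N acting up the slope.
The limit of static friction is μ_s N = 465.8 N.
Since 243.1 N is within the 465.8 N limit, the crate stays put and friction is exactly 243 N.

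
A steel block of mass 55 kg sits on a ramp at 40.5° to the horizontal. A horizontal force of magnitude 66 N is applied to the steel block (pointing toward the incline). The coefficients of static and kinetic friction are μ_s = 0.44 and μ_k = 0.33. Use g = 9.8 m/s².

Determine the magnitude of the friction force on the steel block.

The horizontal push has a component P sin θ into the surface, so N = m g cos θ + P sin θ = 409.9 + 42.86 = 452.7 N.
Parallel to the incline: P cos θ − m g sin θ = 50.19 − 350.1 = -299.9 N; the friction needed to balance this is 299.9 N acting up the slope.
Maximum static friction: μ_s N = 0.44 × 452.7 = 199.2 N.
|f_req| = 299.9 > 199.2 N → the steel block slides down the incline; f = μ_k N = 0.33 × 452.7 = 149 N.

f ≈ 149 N (up the incline)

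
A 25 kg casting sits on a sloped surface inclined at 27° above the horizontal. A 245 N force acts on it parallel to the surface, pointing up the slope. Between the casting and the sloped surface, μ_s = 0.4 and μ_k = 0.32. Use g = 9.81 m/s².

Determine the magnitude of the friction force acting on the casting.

f ≈ 69.9 N (down the incline)

Perpendicular to the surface, N = m g cos θ = 25·9.81·cos 27° = 218.5 N.
Parallel to the incline, ΣF = 0 gives f = m g sin θ − P = 111.3 − 245 = -133.7 N (up-slope positive).
The static-friction ceiling is μ_s N = 0.4 × 218.5 = 87.41 N.
|-133.7| exceeds 87.41 N, so the casting slips up-slope; friction is kinetic, f = μ_k N = 0.32×218.5 = 69.9 N.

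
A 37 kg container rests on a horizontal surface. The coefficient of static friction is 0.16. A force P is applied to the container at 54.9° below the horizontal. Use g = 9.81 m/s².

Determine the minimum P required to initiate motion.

N = m g + P sin α (the push presses the container into the horizontal surface).
At impending slip, P cos α = μ_s N = μ_s (m g + P sin α).
Solving: P (cos α − μ_s sin α) = μ_s m g → P = 0.16×363/(cos 54.9° − 0.16 sin 54.9°) = 58.1/0.4441 = 131 N.

P ≈ 131 N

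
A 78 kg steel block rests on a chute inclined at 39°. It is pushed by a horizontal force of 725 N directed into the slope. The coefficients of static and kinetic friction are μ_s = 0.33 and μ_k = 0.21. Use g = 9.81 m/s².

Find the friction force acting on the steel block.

f ≈ 81.9 N (down the incline)

The horizontal push has a component P sin θ into the surface, so N = m g cos θ + P sin θ = 594.7 + 456.3 = 1051 N.
Along the incline, the net driving force (taking up-slope positive) is P cos θ − m g sin θ = 563.4 − 481.5 = 81.89 N, so equilibrium requires friction f = -81.89 N (down-slope).
The limit of static friction is μ_s N = 346.8 N.
Since 81.89 N is within the 346.8 N limit, the steel block stays put and friction is exactly 81.9 N.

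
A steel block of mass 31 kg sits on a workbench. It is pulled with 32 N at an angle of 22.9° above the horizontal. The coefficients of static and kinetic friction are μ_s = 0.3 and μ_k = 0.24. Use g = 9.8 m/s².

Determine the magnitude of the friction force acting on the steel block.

The vertical component of P reduces the normal force: N = m g − P sin α = 303.8 − 12.45 = 291.3 N.
Horizontally, friction must balance P cos α = 29.48 N.
The static-friction limit is μ_s N = 87.4 N.
29.48 ≤ 87.4 N → static; friction equals the required 29.5 N.

f ≈ 29.5 N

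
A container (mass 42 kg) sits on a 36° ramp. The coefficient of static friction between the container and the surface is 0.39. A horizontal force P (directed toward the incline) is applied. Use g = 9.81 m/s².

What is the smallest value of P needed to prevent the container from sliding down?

The container tends to slide down (tan θ > μ_s), so at the point of impending slip friction acts up-slope at its limit: f = μ_s N.
Perpendicular to the incline: N = m g cos θ + P sin θ.
Along the incline: P cos θ + μ_s N = m g sin θ, i.e. P cos θ + μ_s (m g cos θ + P sin θ) = m g sin θ.
Solving, P (cos θ + μ_s sin θ) = m g (sin θ − μ_s cos θ), so P = 412×0.2723/1.038 = 108 N.

P_min ≈ 108 N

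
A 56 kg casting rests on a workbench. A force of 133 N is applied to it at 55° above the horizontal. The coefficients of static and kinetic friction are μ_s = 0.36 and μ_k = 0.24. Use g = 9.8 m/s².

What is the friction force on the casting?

Vertical equilibrium gives N = m g − P sin α = 439.9 N.
For equilibrium, f = P cos α = 133×cos 55° = 76.29 N.
μ_s N = 0.36 × 439.9 = 158.3 N.
Since 76.29 N does not exceed the limit, the casting stays at rest and f = 76.3 N.

f ≈ 76.3 N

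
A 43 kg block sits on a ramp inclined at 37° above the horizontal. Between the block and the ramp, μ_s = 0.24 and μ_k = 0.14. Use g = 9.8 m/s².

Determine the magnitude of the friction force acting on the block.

Normal force: N = m g cos θ = 43 × 9.8 × cos 37° = 336.5 N.
For equilibrium along the incline, friction must balance the weight component: f = m g sin θ = 253.6 N up the slope.
The static-friction ceiling is μ_s N = 0.24 × 336.5 = 80.77 N.
|253.6| exceeds 80.77 N, so the block slips down-slope; friction is kinetic, f = μ_k N = 0.14×336.5 = 47.1 N.

f ≈ 47.1 N (up the incline)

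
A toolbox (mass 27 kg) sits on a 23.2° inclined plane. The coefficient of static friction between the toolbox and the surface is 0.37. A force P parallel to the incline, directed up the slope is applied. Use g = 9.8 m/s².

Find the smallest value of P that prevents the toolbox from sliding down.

P_min ≈ 14.3 N

The toolbox tends to slide down (tan θ > μ_s), so at the point of impending slip friction acts up-slope at its limit: f = μ_s N.
P is parallel to the surface, so N = m g cos θ = 243 N.
Along the incline: P + μ_s N = m g sin θ, so P = 104 − 0.37×243 = 14.3 N.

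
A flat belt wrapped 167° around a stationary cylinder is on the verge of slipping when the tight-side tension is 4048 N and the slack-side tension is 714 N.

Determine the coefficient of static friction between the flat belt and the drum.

μ ≈ 0.595

T₂/T₁ = e^{μβ} → μ = ln(T₂/T₁)/β.
β = 167° = 2.915 rad.
μ = ln(4048/714)/2.915 = ln(5.669)/2.915 = 0.595.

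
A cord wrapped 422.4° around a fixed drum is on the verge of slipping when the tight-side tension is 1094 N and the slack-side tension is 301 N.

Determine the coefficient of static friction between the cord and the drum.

μ ≈ 0.175

T₂/T₁ = e^{μβ} → μ = ln(T₂/T₁)/β.
β = 422.4° = 7.372 rad.
μ = ln(1094/301)/7.372 = ln(3.635)/7.372 = 0.175.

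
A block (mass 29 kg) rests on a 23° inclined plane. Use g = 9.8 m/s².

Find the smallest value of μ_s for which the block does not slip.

At the slip threshold m g sin θ = μ_s m g cos θ, so μ_s,min = tan θ.
μ_s,min = tan 23° = 0.424.

μ_s,min ≈ 0.424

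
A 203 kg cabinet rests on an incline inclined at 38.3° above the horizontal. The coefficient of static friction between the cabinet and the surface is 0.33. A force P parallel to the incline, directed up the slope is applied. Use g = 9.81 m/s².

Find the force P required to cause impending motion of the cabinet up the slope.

P ≈ 1750 N

At impending motion up the slope, friction acts down-slope at its limit: f = μ_s N.
P is parallel to the surface, so N = m g cos θ = 1560 N.
Along the incline: P = m g sin θ + μ_s N = 1230 + 0.33×1560 = 1750 N.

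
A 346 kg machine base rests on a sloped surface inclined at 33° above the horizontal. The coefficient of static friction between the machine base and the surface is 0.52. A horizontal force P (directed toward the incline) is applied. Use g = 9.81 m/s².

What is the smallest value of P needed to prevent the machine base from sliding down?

P_min ≈ 328 N

The machine base tends to slide down (tan θ > μ_s), so at the point of impending slip friction acts up-slope at its limit: f = μ_s N.
Perpendicular to the incline: N = m g cos θ + P sin θ.
Along the incline: P cos θ + μ_s N = m g sin θ, i.e. P cos θ + μ_s (m g cos θ + P sin θ) = m g sin θ.
Solving, P (cos θ + μ_s sin θ) = m g (sin θ − μ_s cos θ), so P = 3390×0.1085/1.122 = 328 N.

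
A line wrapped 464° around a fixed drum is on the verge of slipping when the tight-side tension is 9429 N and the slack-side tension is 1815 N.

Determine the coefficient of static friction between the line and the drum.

μ ≈ 0.203

T₂/T₁ = e^{μβ} → μ = ln(T₂/T₁)/β.
β = 464° = 8.098 rad.
μ = ln(9429/1815)/8.098 = ln(5.195)/8.098 = 0.203.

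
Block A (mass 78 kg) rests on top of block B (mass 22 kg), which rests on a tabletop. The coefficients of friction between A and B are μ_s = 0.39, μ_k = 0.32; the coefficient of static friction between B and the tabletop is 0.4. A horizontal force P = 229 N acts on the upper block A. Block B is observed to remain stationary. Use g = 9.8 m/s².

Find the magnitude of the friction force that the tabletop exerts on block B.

Normal force at the A–B interface: N₁ = m_A g = 764.4 N.
Maximum static friction on A from B: μ_s N₁ = 0.39×764.4 = 298.1 N.
P = 229 N is within that limit, so A and B move together (both at rest); the A–B friction is simply f₁ = P = 229 N.
By Newton's third law B feels 229 N forward from A. With B stationary, the floor's static friction on B balances it: f₂ = 229 N (well within μ_s(m_A+m_B)g = 392 N).

f ≈ 229 N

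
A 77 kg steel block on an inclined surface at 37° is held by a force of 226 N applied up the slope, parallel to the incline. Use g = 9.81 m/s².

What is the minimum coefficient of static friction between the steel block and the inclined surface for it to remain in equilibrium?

N = m g cos θ = 603.3 N.
Friction must make up the shortfall along the incline: f = m g sin θ − P = 454.6 − 226 = 228.6 N.
At the threshold f = μ_s N, so μ_s,min = 228.6/603.3 = 0.379.

μ_s,min ≈ 0.379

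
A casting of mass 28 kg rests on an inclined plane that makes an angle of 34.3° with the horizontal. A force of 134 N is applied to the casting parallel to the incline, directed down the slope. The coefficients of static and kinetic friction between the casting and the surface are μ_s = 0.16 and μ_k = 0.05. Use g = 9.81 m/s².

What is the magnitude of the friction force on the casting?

The normal reaction is N = m g cos θ = 226.9 N.
The friction needed for equilibrium is m g sin θ + P = 154.8 + 134 = 288.8 N, measured positive up-slope.
Static friction can supply at most μ_s N = 36.31 N.
|288.8| exceeds 36.31 N, so the casting slips down-slope; friction is kinetic, f = μ_k N = 0.05×226.9 = 11.3 N.

f ≈ 11.3 N (up the incline)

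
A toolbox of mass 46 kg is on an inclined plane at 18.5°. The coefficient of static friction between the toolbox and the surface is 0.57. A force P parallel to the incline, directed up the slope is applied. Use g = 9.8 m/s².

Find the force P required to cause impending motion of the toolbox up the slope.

P ≈ 387 N

At impending motion up the slope, friction acts down-slope at its limit: f = μ_s N.
P is parallel to the surface, so N = m g cos θ = 428 N.
Along the incline: P = m g sin θ + μ_s N = 143 + 0.57×428 = 387 N.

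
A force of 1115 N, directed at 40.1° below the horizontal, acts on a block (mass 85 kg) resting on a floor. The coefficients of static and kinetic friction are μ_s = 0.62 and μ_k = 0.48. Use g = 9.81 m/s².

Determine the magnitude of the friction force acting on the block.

f ≈ 853 N

The vertical component of P adds to the normal force: N = m g + P sin α = 833.9 + 718.2 = 1552 N.
The horizontal driving force is P cos α = 852.9 N, so equilibrium needs friction f = 852.9 N.
μ_s N = 0.62 × 1552 = 962.3 N.
852.9 ≤ 962.3 N → static; friction equals the required 853 N.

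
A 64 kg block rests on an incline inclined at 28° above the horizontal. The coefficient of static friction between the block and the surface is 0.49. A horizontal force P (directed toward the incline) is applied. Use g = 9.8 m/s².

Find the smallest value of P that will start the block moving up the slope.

At impending motion up the slope, friction acts down-slope at its limit: f = μ_s N.
Perpendicular to the incline: N = m g cos θ + P sin θ.
Along the incline: P cos θ = m g sin θ + μ_s N = m g sin θ + μ_s (m g cos θ + P sin θ).
Solving, P (cos θ − μ_s sin θ) = m g (sin θ + μ_s cos θ), so P = 64×9.8×(sin 28° + 0.49 cos 28°)/(cos 28° − 0.49 sin 28°) = 627×0.9021/0.6529 = 867 N.

P ≈ 867 N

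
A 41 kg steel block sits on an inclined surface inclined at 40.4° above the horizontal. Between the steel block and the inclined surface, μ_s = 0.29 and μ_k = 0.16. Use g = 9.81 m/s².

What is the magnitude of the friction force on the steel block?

f ≈ 49 N (up the incline)

Normal force: N = m g cos θ = 41 × 9.81 × cos 40.4° = 306.3 N.
For equilibrium along the incline, friction must balance the weight component: f = m g sin θ = 260.7 N up the slope.
Static friction can supply at most μ_s N = 88.83 N.
Since |260.7| > 88.83 N, static friction cannot hold it; the steel block slides down the incline and kinetic friction applies: f = μ_k N = 0.16 × 306.3 = 49 N.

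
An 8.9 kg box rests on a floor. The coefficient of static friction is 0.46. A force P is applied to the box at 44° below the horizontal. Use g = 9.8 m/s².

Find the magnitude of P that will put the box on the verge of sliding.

P ≈ 100 N

N = m g + P sin α (the push presses the box into the floor).
At impending slip, P cos α = μ_s N = μ_s (m g + P sin α).
Solving: P (cos α − μ_s sin α) = μ_s m g → P = 0.46×87.2/(cos 44° − 0.46 sin 44°) = 40.1/0.3998 = 100 N.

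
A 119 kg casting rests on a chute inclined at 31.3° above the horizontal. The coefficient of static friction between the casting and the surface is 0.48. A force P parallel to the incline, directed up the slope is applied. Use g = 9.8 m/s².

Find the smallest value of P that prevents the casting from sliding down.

The casting tends to slide down (tan θ > μ_s), so at the point of impending slip friction acts up-slope at its limit: f = μ_s N.
P is parallel to the surface, so N = m g cos θ = 996 N.
Along the incline: P + μ_s N = m g sin θ, so P = 606 − 0.48×996 = 128 N.

P_min ≈ 128 N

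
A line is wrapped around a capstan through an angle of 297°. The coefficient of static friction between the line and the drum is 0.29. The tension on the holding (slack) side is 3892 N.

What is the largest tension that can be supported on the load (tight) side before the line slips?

At impending slip the capstan equation gives T₂/T₁ = e^{μβ} with β in radians.
β = 297° × π/180 = 5.184 rad.
e^{μβ} = e^{0.29×5.184} = 4.496.
T₂ = T₁ · e^{μβ} = 3892 × 4.496 = 17500 N.

T_max ≈ 17500 N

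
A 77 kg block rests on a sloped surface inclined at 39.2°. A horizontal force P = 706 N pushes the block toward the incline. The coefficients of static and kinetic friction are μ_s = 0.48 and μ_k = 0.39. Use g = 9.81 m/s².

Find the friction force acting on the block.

Normal direction: N = m g cos θ + P sin θ = 1032 N.
Parallel to the incline: P cos θ − m g sin θ = 547.1 − 477.4 = 69.69 N; the friction needed to balance this is 69.69 N acting down the slope.
Maximum static friction: μ_s N = 0.48 × 1032 = 495.2 N.
Since 69.69 N is within the 495.2 N limit, the block stays put and friction is exactly 69.7 N.

f ≈ 69.7 N (down the incline)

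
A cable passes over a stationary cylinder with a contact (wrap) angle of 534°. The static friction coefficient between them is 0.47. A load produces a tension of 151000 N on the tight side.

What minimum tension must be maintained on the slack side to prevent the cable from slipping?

Capstan equation at impending slip: T_tight/T_slack = e^{μβ}.
β = 534° = 9.32 rad; e^{μβ} = e^{0.47×9.32} = 79.87.
T_slack = T_tight / e^{μβ} = 151000 / 79.87 = 1890 N.

T_min ≈ 1890 N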